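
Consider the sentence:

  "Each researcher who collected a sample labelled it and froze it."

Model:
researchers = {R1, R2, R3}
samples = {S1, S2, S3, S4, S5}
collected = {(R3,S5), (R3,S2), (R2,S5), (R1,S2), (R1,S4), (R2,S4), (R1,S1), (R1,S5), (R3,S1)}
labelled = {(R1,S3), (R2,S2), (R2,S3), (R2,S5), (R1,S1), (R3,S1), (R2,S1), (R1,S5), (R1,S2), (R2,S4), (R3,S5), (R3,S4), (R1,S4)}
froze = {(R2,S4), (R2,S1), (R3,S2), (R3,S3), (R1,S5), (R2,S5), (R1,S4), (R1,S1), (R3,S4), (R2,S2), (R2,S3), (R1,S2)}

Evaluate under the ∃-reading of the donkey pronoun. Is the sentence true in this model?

False

"it" takes "a sample" as antecedent — a donkey pronoun bound across the clause boundary.
Weak reading: every researcher r with some collected-sample has at least one collected-sample s such that labelled(r,s) ∧ froze(r,s).
Per researcher: R1:✓  R2:✓  R3:✗
R3 has no witness among its collected-samples.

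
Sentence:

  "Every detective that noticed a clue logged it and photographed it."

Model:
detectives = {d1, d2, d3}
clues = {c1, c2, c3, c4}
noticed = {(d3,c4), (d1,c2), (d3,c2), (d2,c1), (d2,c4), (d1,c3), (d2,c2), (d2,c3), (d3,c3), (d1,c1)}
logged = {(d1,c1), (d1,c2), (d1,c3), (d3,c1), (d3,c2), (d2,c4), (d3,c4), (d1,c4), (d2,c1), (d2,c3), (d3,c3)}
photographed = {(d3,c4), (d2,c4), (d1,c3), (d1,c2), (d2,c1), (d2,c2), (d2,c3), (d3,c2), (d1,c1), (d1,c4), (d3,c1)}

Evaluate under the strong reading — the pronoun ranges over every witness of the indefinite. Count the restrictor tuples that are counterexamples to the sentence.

"it" takes "a clue" as antecedent — a donkey pronoun bound across the clause boundary.
Strong reading: for every (d,c) with noticed(d,c), logged(d,c) ∧ photographed(d,c).
Restrictor pairs: (d1,c1) ✓  (d1,c2) ✓  (d1,c3) ✓  (d2,c1) ✓  (d2,c2) ✗  (d2,c3) ✓  (d2,c4) ✓  (d3,c2) ✓  (d3,c3) ✗  (d3,c4) ✓
Counterexamples (restrictor pairs failing the scope): 2.

2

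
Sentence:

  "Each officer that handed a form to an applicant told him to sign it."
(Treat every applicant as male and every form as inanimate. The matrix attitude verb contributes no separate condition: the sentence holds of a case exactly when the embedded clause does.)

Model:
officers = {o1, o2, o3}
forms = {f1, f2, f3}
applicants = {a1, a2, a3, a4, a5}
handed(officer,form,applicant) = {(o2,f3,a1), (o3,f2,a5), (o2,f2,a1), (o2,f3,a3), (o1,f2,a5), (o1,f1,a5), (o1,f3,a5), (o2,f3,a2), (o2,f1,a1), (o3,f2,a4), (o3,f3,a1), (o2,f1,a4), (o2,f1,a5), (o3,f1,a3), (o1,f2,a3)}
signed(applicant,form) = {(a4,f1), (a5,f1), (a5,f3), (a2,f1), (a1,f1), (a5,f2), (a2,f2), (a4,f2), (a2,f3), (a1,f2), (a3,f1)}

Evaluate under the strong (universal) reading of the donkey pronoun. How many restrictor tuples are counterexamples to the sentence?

"him" takes "an applicant" as antecedent and "it" takes "a form"; both are donkey pronouns co-varying with the restrictor.
Strong reading: for every (o,f,a) with handed(o,f,a), signed(a,f).
Restrictor triples: (o1,f1,a5)→signed(a5,f1) ✓  (o1,f2,a3)→signed(a3,f2) ✗  (o1,f2,a5)→signed(a5,f2) ✓  (o1,f3,a5)→signed(a5,f3) ✓  (o2,f1,a1)→signed(a1,f1) ✓  (o2,f1,a4)→signed(a4,f1) ✓  (o2,f1,a5)→signed(a5,f1) ✓  (o2,f2,a1)→signed(a1,f2) ✓  (o2,f3,a1)→signed(a1,f3) ✗  (o2,f3,a2)→signed(a2,f3) ✓  (o2,f3,a3)→signed(a3,f3) ✗  (o3,f1,a3)→signed(a3,f1) ✓  (o3,f2,a4)→signed(a4,f2) ✓  (o3,f2,a5)→signed(a5,f2) ✓  (o3,f3,a1)→signed(a1,f3) ✗
Counterexamples (restrictor triples failing the scope): 4.

4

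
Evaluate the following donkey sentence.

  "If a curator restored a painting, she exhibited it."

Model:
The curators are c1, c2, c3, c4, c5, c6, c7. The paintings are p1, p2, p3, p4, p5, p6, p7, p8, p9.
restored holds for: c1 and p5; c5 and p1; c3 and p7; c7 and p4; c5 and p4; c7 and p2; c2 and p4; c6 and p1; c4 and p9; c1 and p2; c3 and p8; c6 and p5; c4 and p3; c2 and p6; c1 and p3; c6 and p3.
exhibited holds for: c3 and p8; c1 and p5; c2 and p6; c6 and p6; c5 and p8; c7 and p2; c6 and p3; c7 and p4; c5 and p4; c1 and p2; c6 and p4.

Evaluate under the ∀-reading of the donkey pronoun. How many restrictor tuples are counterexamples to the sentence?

8

"it" takes "a painting" as antecedent — a donkey pronoun bound across the clause boundary.
Strong reading: for every (c,p) with restored(c,p), exhibited(c,p).
Restrictor pairs: (c1,p2) ✓  (c1,p3) ✗  (c1,p5) ✓  (c2,p4) ✗  (c2,p6) ✓  (c3,p7) ✗  (c3,p8) ✓  (c4,p3) ✗  (c4,p9) ✗  (c5,p1) ✗  (c5,p4) ✓  (c6,p1) ✗  (c6,p3) ✓  (c6,p5) ✗  (c7,p2) ✓  (c7,p4) ✓
Counterexamples (restrictor pairs failing the scope): 8.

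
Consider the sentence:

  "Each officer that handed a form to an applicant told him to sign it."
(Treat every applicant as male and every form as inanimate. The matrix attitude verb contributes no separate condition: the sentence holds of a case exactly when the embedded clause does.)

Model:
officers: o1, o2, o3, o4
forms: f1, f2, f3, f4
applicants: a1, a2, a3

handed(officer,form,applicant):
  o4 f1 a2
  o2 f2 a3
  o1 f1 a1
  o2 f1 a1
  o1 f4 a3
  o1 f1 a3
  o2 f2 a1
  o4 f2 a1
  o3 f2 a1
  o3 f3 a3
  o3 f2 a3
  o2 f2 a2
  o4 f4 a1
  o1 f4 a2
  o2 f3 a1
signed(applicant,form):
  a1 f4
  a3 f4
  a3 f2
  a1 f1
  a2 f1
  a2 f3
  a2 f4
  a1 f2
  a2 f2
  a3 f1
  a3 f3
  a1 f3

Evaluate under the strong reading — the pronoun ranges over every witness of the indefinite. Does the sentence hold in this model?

True

"him" takes "an applicant" as antecedent and "it" takes "a form"; both are donkey pronouns co-varying with the restrictor.
Strong reading: for every (o,f,a) with handed(o,f,a), signed(a,f).
Restrictor triples: (o1,f1,a1)→signed(a1,f1) ✓  (o1,f1,a3)→signed(a3,f1) ✓  (o1,f4,a2)→signed(a2,f4) ✓  (o1,f4,a3)→signed(a3,f4) ✓  (o2,f1,a1)→signed(a1,f1) ✓  (o2,f2,a1)→signed(a1,f2) ✓  (o2,f2,a2)→signed(a2,f2) ✓  (o2,f2,a3)→signed(a3,f2) ✓  (o2,f3,a1)→signed(a1,f3) ✓  (o3,f2,a1)→signed(a1,f2) ✓  (o3,f2,a3)→signed(a3,f2) ✓  (o3,f3,a3)→signed(a3,f3) ✓  (o4,f1,a2)→signed(a2,f1) ✓  (o4,f2,a1)→signed(a1,f2) ✓  (o4,f4,a1)→signed(a1,f4) ✓
Every restrictor triple satisfies the scope.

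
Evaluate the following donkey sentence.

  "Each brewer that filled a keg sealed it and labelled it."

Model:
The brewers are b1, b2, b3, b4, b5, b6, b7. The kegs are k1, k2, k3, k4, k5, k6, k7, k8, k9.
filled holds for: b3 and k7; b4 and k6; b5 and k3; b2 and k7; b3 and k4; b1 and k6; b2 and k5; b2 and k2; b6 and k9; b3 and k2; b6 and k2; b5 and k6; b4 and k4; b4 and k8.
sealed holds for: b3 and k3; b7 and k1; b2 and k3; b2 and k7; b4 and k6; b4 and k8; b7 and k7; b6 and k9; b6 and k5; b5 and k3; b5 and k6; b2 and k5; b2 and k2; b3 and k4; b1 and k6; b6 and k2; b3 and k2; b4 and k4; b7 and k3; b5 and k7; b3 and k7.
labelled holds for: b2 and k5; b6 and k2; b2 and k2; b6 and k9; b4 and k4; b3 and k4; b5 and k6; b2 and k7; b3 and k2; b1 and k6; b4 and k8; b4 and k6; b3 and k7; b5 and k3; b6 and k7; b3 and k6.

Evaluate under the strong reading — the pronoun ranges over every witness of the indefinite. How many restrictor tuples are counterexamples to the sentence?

0

"it" takes "a keg" as antecedent — a donkey pronoun bound across the clause boundary.
Strong reading: for every (b,k) with filled(b,k), sealed(b,k) ∧ labelled(b,k).
Restrictor pairs: (b1,k6) ✓  (b2,k2) ✓  (b2,k5) ✓  (b2,k7) ✓  (b3,k2) ✓  (b3,k4) ✓  (b3,k7) ✓  (b4,k4) ✓  (b4,k6) ✓  (b4,k8) ✓  (b5,k3) ✓  (b5,k6) ✓  (b6,k2) ✓  (b6,k9) ✓
Counterexamples (restrictor pairs failing the scope): 0.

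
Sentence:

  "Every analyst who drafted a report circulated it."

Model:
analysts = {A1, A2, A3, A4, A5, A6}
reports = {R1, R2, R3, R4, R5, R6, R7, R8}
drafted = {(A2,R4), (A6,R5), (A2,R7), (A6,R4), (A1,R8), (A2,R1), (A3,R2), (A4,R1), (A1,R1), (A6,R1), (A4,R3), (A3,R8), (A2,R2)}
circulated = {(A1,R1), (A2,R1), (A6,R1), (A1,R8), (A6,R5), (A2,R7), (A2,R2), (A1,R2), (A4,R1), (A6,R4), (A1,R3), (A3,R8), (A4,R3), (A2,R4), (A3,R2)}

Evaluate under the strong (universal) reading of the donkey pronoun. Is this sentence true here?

"it" takes "a report" as antecedent — a donkey pronoun bound across the clause boundary.
Strong reading: for every (a,r) with drafted(a,r), circulated(a,r).
Restrictor pairs: (A1,R1) ✓  (A1,R8) ✓  (A2,R1) ✓  (A2,R2) ✓  (A2,R4) ✓  (A2,R7) ✓  (A3,R2) ✓  (A3,R8) ✓  (A4,R1) ✓  (A4,R3) ✓  (A6,R1) ✓  (A6,R4) ✓  (A6,R5) ✓
Every restrictor pair satisfies the scope.

True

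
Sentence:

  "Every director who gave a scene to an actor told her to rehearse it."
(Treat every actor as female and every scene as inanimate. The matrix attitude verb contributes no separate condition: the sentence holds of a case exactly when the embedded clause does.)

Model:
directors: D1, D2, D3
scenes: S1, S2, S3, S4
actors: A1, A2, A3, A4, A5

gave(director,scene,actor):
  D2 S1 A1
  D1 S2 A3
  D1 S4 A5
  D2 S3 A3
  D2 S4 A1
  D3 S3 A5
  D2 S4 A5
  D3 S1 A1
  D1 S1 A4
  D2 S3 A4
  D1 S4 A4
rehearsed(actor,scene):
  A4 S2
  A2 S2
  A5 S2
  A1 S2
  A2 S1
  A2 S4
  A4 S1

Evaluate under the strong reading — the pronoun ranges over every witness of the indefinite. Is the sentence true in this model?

"her" takes "an actor" as antecedent and "it" takes "a scene"; both are donkey pronouns co-varying with the restrictor.
Strong reading: for every (d,s,a) with gave(d,s,a), rehearsed(a,s).
Restrictor triples: (D1,S1,A4)→rehearsed(A4,S1) ✓  (D1,S2,A3)→rehearsed(A3,S2) ✗  (D1,S4,A4)→rehearsed(A4,S4) ✗  (D1,S4,A5)→rehearsed(A5,S4) ✗  (D2,S1,A1)→rehearsed(A1,S1) ✗  (D2,S3,A3)→rehearsed(A3,S3) ✗  (D2,S3,A4)→rehearsed(A4,S3) ✗  (D2,S4,A1)→rehearsed(A1,S4) ✗  (D2,S4,A5)→rehearsed(A5,S4) ✗  (D3,S1,A1)→rehearsed(A1,S1) ✗  (D3,S3,A5)→rehearsed(A5,S3) ✗
Counterexample: (D1,S2,A3) — rehearsed(A3,S2) does not hold.

False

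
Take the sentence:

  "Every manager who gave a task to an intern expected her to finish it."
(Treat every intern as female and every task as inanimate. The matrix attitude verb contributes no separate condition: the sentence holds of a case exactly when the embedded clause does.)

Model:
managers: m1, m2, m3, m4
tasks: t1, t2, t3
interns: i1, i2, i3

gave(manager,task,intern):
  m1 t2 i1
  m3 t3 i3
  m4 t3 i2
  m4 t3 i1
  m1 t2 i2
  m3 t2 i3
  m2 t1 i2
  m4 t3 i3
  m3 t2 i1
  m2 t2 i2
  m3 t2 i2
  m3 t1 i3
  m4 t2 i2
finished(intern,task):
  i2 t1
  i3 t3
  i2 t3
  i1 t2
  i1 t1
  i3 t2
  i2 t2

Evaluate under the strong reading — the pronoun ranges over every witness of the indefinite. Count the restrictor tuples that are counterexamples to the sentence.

"her" takes "an intern" as antecedent and "it" takes "a task"; both are donkey pronouns co-varying with the restrictor.
Strong reading: for every (m,t,i) with gave(m,t,i), finished(i,t).
Restrictor triples: (m1,t2,i1)→finished(i1,t2) ✓  (m1,t2,i2)→finished(i2,t2) ✓  (m2,t1,i2)→finished(i2,t1) ✓  (m2,t2,i2)→finished(i2,t2) ✓  (m3,t1,i3)→finished(i3,t1) ✗  (m3,t2,i1)→finished(i1,t2) ✓  (m3,t2,i2)→finished(i2,t2) ✓  (m3,t2,i3)→finished(i3,t2) ✓  (m3,t3,i3)→finished(i3,t3) ✓  (m4,t2,i2)→finished(i2,t2) ✓  (m4,t3,i1)→finished(i1,t3) ✗  (m4,t3,i2)→finished(i2,t3) ✓  (m4,t3,i3)→finished(i3,t3) ✓
Counterexamples (restrictor triples failing the scope): 2.

2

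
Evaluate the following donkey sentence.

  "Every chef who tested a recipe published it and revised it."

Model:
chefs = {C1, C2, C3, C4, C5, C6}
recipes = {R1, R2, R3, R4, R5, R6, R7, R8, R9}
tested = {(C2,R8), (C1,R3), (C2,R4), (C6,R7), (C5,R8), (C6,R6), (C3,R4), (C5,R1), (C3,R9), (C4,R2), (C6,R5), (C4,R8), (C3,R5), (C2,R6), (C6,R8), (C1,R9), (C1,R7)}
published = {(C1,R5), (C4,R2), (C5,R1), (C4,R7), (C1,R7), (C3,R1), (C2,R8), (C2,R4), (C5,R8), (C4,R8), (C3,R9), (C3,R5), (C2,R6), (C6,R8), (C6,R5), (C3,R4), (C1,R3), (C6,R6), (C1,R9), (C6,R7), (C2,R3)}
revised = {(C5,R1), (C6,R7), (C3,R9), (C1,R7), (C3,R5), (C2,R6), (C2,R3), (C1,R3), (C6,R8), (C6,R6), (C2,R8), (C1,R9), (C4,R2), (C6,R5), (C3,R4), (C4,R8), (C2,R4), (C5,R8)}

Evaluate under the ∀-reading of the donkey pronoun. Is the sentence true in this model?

True

"it" takes "a recipe" as antecedent — a donkey pronoun bound across the clause boundary.
Strong reading: for every (c,r) with tested(c,r), published(c,r) ∧ revised(c,r).
Restrictor pairs: (C1,R3) ✓  (C1,R7) ✓  (C1,R9) ✓  (C2,R4) ✓  (C2,R6) ✓  (C2,R8) ✓  (C3,R4) ✓  (C3,R5) ✓  (C3,R9) ✓  (C4,R2) ✓  (C4,R8) ✓  (C5,R1) ✓  (C5,R8) ✓  (C6,R5) ✓  (C6,R6) ✓  (C6,R7) ✓  (C6,R8) ✓
Every restrictor pair satisfies the scope.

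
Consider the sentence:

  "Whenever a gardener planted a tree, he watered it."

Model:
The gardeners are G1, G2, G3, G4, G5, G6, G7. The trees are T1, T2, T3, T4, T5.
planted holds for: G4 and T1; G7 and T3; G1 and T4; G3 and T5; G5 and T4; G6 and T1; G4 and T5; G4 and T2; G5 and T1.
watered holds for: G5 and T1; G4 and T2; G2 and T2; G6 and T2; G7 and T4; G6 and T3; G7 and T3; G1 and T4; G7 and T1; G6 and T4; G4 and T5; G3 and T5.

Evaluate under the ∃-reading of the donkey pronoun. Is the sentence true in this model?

False

"it" takes "a tree" as antecedent — a donkey pronoun bound across the clause boundary.
Weak reading: every gardener g with some planted-tree has at least one planted-tree t such that watered(g,t).
Per gardener: G1:✓  G3:✓  G4:✓  G5:✓  G6:✗  G7:✓
G6 has no witness among its planted-trees.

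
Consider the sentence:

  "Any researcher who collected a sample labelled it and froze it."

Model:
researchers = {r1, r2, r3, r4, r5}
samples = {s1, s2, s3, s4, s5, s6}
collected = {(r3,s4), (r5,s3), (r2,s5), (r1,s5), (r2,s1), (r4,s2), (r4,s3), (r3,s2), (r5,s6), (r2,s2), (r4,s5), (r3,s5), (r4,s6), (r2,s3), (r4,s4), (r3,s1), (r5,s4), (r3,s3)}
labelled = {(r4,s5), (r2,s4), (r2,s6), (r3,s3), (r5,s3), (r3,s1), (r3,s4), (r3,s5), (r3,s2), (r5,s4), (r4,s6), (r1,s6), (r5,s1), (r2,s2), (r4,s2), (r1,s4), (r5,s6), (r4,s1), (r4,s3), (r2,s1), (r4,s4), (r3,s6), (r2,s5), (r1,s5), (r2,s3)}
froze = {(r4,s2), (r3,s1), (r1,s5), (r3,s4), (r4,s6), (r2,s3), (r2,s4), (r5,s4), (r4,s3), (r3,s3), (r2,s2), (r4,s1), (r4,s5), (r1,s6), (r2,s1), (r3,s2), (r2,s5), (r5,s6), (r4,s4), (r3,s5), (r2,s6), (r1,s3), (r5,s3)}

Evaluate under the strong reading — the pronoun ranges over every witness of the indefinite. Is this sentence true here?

"it" takes "a sample" as antecedent — a donkey pronoun bound across the clause boundary.
Strong reading: for every (r,s) with collected(r,s), labelled(r,s) ∧ froze(r,s).
Restrictor pairs: (r1,s5) ✓  (r2,s1) ✓  (r2,s2) ✓  (r2,s3) ✓  (r2,s5) ✓  (r3,s1) ✓  (r3,s2) ✓  (r3,s3) ✓  (r3,s4) ✓  (r3,s5) ✓  (r4,s2) ✓  (r4,s3) ✓  (r4,s4) ✓  (r4,s5) ✓  (r4,s6) ✓  (r5,s3) ✓  (r5,s4) ✓  (r5,s6) ✓
Every restrictor pair satisfies the scope.

True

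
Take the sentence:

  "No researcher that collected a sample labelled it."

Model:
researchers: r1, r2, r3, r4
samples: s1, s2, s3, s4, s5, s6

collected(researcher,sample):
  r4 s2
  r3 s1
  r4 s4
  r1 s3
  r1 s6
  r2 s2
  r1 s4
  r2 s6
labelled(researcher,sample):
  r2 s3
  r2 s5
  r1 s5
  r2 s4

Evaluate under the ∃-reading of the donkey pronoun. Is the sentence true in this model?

"it" takes "a sample" as antecedent — a donkey pronoun bound across the clause boundary.
Truth condition: for no (r,s) with collected(r,s) does labelled(r,s) hold.
Restrictor pairs — does the scope hold? (r1,s3):fails  (r1,s4):fails  (r1,s6):fails  (r2,s2):fails  (r2,s6):fails  (r3,s1):fails  (r4,s2):fails  (r4,s4):fails
Scope holds for no restrictor pair, so the sentence is true.

True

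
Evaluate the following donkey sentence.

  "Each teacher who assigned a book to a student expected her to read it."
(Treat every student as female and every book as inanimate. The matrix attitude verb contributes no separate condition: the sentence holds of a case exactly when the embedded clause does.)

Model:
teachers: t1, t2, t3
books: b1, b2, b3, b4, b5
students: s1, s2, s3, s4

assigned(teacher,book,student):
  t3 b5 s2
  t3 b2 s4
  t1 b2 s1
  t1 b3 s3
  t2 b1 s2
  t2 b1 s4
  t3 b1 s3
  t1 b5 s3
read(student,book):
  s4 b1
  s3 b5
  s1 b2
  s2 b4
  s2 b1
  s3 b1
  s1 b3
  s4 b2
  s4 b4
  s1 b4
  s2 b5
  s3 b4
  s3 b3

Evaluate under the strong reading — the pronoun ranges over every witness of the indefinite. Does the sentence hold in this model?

True

"her" takes "a student" as antecedent and "it" takes "a book"; both are donkey pronouns co-varying with the restrictor.
Strong reading: for every (t,b,s) with assigned(t,b,s), read(s,b).
Restrictor triples: (t1,b2,s1)→read(s1,b2) ✓  (t1,b3,s3)→read(s3,b3) ✓  (t1,b5,s3)→read(s3,b5) ✓  (t2,b1,s2)→read(s2,b1) ✓  (t2,b1,s4)→read(s4,b1) ✓  (t3,b1,s3)→read(s3,b1) ✓  (t3,b2,s4)→read(s4,b2) ✓  (t3,b5,s2)→read(s2,b5) ✓
Every restrictor triple satisfies the scope.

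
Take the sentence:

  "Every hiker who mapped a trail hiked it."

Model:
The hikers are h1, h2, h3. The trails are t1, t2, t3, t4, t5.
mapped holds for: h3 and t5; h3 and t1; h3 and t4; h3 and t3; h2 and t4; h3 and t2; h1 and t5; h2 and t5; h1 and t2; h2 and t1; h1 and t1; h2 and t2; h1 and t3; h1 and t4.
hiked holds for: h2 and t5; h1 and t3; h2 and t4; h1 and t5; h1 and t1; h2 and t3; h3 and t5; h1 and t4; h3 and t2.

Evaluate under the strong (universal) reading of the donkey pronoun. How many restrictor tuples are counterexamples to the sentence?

6

"it" takes "a trail" as antecedent — a donkey pronoun bound across the clause boundary.
Strong reading: for every (h,t) with mapped(h,t), hiked(h,t).
Restrictor pairs: (h1,t1) ✓  (h1,t2) ✗  (h1,t3) ✓  (h1,t4) ✓  (h1,t5) ✓  (h2,t1) ✗  (h2,t2) ✗  (h2,t4) ✓  (h2,t5) ✓  (h3,t1) ✗  (h3,t2) ✓  (h3,t3) ✗  (h3,t4) ✗  (h3,t5) ✓
Counterexamples (restrictor pairs failing the scope): 6.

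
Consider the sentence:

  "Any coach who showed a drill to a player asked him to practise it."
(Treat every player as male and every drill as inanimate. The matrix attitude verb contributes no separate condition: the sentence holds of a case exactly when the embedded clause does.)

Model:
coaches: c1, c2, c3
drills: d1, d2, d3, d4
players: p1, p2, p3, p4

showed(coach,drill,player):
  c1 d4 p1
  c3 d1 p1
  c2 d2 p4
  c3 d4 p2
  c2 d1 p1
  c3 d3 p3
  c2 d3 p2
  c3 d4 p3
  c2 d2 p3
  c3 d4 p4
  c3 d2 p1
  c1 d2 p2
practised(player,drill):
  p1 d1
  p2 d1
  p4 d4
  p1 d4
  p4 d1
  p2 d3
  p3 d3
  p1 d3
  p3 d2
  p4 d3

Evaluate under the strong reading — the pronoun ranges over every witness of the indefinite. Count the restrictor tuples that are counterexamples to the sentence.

"him" takes "a player" as antecedent and "it" takes "a drill"; both are donkey pronouns co-varying with the restrictor.
Strong reading: for every (c,d,p) with showed(c,d,p), practised(p,d).
Restrictor triples: (c1,d2,p2)→practised(p2,d2) ✗  (c1,d4,p1)→practised(p1,d4) ✓  (c2,d1,p1)→practised(p1,d1) ✓  (c2,d2,p3)→practised(p3,d2) ✓  (c2,d2,p4)→practised(p4,d2) ✗  (c2,d3,p2)→practised(p2,d3) ✓  (c3,d1,p1)→practised(p1,d1) ✓  (c3,d2,p1)→practised(p1,d2) ✗  (c3,d3,p3)→practised(p3,d3) ✓  (c3,d4,p2)→practised(p2,d4) ✗  (c3,d4,p3)→practised(p3,d4) ✗  (c3,d4,p4)→practised(p4,d4) ✓
Counterexamples (restrictor triples failing the scope): 5.

5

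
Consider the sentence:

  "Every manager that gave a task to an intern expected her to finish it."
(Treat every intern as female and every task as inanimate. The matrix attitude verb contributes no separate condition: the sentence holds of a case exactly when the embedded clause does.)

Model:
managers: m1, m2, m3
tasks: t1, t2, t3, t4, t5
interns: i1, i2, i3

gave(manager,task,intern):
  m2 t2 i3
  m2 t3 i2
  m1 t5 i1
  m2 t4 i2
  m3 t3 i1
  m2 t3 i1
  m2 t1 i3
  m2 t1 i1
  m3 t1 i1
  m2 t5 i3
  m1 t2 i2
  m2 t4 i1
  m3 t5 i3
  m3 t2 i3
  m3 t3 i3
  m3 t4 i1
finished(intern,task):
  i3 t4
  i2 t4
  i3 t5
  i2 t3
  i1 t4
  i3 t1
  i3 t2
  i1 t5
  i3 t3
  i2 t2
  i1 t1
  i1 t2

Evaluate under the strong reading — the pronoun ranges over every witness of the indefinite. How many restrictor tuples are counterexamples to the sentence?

"her" takes "an intern" as antecedent and "it" takes "a task"; both are donkey pronouns co-varying with the restrictor.
Strong reading: for every (m,t,i) with gave(m,t,i), finished(i,t).
Restrictor triples: (m1,t2,i2)→finished(i2,t2) ✓  (m1,t5,i1)→finished(i1,t5) ✓  (m2,t1,i1)→finished(i1,t1) ✓  (m2,t1,i3)→finished(i3,t1) ✓  (m2,t2,i3)→finished(i3,t2) ✓  (m2,t3,i1)→finished(i1,t3) ✗  (m2,t3,i2)→finished(i2,t3) ✓  (m2,t4,i1)→finished(i1,t4) ✓  (m2,t4,i2)→finished(i2,t4) ✓  (m2,t5,i3)→finished(i3,t5) ✓  (m3,t1,i1)→finished(i1,t1) ✓  (m3,t2,i3)→finished(i3,t2) ✓  (m3,t3,i1)→finished(i1,t3) ✗  (m3,t3,i3)→finished(i3,t3) ✓  (m3,t4,i1)→finished(i1,t4) ✓  (m3,t5,i3)→finished(i3,t5) ✓
Counterexamples (restrictor triples failing the scope): 2.

2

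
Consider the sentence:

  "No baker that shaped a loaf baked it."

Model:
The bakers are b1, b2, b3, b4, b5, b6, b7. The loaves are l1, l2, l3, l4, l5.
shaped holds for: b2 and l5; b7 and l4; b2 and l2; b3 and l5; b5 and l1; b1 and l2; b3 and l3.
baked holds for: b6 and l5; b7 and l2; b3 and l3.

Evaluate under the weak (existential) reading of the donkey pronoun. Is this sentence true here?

"it" takes "a loaf" as antecedent — a donkey pronoun bound across the clause boundary.
Truth condition: for no (b,l) with shaped(b,l) does baked(b,l) hold.
Restrictor pairs — does the scope hold? (b1,l2):fails  (b2,l2):fails  (b2,l5):fails  (b3,l3):holds  (b3,l5):fails  (b5,l1):fails  (b7,l4):fails
Scope holds for 1 pair(s), so the sentence is false.

False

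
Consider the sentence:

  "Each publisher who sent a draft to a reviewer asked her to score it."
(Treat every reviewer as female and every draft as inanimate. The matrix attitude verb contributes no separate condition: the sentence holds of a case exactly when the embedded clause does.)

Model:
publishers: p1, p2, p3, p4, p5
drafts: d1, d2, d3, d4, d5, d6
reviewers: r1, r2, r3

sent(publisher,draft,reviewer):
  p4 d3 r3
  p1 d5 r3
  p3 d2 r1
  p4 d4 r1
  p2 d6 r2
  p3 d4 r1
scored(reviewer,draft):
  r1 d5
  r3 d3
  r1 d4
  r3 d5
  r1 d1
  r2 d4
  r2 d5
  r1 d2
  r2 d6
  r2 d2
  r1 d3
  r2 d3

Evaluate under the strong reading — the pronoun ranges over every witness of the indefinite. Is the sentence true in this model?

True

"her" takes "a reviewer" as antecedent and "it" takes "a draft"; both are donkey pronouns co-varying with the restrictor.
Strong reading: for every (p,d,r) with sent(p,d,r), scored(r,d).
Restrictor triples: (p1,d5,r3)→scored(r3,d5) ✓  (p2,d6,r2)→scored(r2,d6) ✓  (p3,d2,r1)→scored(r1,d2) ✓  (p3,d4,r1)→scored(r1,d4) ✓  (p4,d3,r3)→scored(r3,d3) ✓  (p4,d4,r1)→scored(r1,d4) ✓
Every restrictor triple satisfies the scope.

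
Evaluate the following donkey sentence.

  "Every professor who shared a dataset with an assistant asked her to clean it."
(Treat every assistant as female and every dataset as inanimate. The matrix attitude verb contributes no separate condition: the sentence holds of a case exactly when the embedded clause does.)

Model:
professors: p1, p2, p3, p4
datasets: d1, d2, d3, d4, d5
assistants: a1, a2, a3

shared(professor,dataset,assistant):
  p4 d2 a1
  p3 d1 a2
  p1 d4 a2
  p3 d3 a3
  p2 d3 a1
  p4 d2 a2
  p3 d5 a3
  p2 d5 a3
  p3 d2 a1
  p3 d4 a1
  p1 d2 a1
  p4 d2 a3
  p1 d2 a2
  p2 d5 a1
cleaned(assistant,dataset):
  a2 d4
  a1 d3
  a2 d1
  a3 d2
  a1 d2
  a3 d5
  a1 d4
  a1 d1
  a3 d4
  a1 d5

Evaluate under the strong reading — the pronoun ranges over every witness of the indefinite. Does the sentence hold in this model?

False

"her" takes "an assistant" as antecedent and "it" takes "a dataset"; both are donkey pronouns co-varying with the restrictor.
Strong reading: for every (p,d,a) with shared(p,d,a), cleaned(a,d).
Restrictor triples: (p1,d2,a1)→cleaned(a1,d2) ✓  (p1,d2,a2)→cleaned(a2,d2) ✗  (p1,d4,a2)→cleaned(a2,d4) ✓  (p2,d3,a1)→cleaned(a1,d3) ✓  (p2,d5,a1)→cleaned(a1,d5) ✓  (p2,d5,a3)→cleaned(a3,d5) ✓  (p3,d1,a2)→cleaned(a2,d1) ✓  (p3,d2,a1)→cleaned(a1,d2) ✓  (p3,d3,a3)→cleaned(a3,d3) ✗  (p3,d4,a1)→cleaned(a1,d4) ✓  (p3,d5,a3)→cleaned(a3,d5) ✓  (p4,d2,a1)→cleaned(a1,d2) ✓  (p4,d2,a2)→cleaned(a2,d2) ✗  (p4,d2,a3)→cleaned(a3,d2) ✓
Counterexample: (p1,d2,a2) — cleaned(a2,d2) does not hold.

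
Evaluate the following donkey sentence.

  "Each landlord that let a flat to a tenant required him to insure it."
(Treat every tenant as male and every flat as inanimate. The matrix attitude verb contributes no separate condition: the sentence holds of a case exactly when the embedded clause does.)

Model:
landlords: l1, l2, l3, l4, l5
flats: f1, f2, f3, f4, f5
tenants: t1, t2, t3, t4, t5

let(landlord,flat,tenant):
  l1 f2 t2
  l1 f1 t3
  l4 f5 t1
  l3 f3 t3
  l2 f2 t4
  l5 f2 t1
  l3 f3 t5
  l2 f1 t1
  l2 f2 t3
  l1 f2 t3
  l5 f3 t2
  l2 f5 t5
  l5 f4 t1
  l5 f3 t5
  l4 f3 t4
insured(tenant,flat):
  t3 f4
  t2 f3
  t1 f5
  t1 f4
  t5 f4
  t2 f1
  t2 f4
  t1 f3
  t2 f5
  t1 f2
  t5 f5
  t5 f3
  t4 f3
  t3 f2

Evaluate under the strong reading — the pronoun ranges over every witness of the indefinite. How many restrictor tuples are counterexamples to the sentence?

5

"him" takes "a tenant" as antecedent and "it" takes "a flat"; both are donkey pronouns co-varying with the restrictor.
Strong reading: for every (l,f,t) with let(l,f,t), insured(t,f).
Restrictor triples: (l1,f1,t3)→insured(t3,f1) ✗  (l1,f2,t2)→insured(t2,f2) ✗  (l1,f2,t3)→insured(t3,f2) ✓  (l2,f1,t1)→insured(t1,f1) ✗  (l2,f2,t3)→insured(t3,f2) ✓  (l2,f2,t4)→insured(t4,f2) ✗  (l2,f5,t5)→insured(t5,f5) ✓  (l3,f3,t3)→insured(t3,f3) ✗  (l3,f3,t5)→insured(t5,f3) ✓  (l4,f3,t4)→insured(t4,f3) ✓  (l4,f5,t1)→insured(t1,f5) ✓  (l5,f2,t1)→insured(t1,f2) ✓  (l5,f3,t2)→insured(t2,f3) ✓  (l5,f3,t5)→insured(t5,f3) ✓  (l5,f4,t1)→insured(t1,f4) ✓
Counterexamples (restrictor triples failing the scope): 5.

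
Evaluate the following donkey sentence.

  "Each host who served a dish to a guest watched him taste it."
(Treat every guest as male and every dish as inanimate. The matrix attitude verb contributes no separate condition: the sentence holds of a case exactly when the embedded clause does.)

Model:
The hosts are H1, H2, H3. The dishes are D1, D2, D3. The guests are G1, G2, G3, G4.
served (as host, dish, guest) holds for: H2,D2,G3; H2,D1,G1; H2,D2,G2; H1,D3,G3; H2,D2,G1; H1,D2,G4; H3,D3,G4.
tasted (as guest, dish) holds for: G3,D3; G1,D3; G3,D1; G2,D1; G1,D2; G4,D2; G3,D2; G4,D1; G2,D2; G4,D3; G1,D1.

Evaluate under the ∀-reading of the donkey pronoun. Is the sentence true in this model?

True

"him" takes "a guest" as antecedent and "it" takes "a dish"; both are donkey pronouns co-varying with the restrictor.
Strong reading: for every (h,d,g) with served(h,d,g), tasted(g,d).
Restrictor triples: (H1,D2,G4)→tasted(G4,D2) ✓  (H1,D3,G3)→tasted(G3,D3) ✓  (H2,D1,G1)→tasted(G1,D1) ✓  (H2,D2,G1)→tasted(G1,D2) ✓  (H2,D2,G2)→tasted(G2,D2) ✓  (H2,D2,G3)→tasted(G3,D2) ✓  (H3,D3,G4)→tasted(G4,D3) ✓
Every restrictor triple satisfies the scope.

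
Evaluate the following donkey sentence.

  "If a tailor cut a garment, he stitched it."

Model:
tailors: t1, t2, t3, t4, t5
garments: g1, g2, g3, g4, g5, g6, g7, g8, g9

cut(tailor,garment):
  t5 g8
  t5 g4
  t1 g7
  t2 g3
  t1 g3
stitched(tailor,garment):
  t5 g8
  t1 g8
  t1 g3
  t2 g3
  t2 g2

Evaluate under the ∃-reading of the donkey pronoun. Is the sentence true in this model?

True

"it" takes "a garment" as antecedent — a donkey pronoun bound across the clause boundary.
Weak reading: every tailor t with some cut-garment has at least one cut-garment g such that stitched(t,g).
Per tailor: t1:✓  t2:✓  t5:✓
Every tailor in the restrictor has a witness.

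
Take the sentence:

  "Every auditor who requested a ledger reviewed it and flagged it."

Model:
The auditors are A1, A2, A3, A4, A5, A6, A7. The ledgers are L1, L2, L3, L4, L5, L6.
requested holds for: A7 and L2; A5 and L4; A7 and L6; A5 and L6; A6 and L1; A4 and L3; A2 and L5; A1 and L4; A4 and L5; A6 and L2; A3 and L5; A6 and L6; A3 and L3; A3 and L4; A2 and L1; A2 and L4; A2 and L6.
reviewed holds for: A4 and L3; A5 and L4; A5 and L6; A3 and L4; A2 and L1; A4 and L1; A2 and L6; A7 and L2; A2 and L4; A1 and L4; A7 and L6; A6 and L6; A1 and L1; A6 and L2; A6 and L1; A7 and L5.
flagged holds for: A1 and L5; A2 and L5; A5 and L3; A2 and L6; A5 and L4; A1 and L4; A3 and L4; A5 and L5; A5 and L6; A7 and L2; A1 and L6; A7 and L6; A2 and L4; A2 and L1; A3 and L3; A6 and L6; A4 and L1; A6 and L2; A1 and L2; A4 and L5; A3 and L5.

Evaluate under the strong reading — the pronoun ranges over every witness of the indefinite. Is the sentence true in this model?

False

"it" takes "a ledger" as antecedent — a donkey pronoun bound across the clause boundary.
Strong reading: for every (a,l) with requested(a,l), reviewed(a,l) ∧ flagged(a,l).
Restrictor pairs: (A1,L4) ✓  (A2,L1) ✓  (A2,L4) ✓  (A2,L5) ✗  (A2,L6) ✓  (A3,L3) ✗  (A3,L4) ✓  (A3,L5) ✗  (A4,L3) ✗  (A4,L5) ✗  (A5,L4) ✓  (A5,L6) ✓  (A6,L1) ✗  (A6,L2) ✓  (A6,L6) ✓  (A7,L2) ✓  (A7,L6) ✓
Counterexample: (A2,L5) is in requested but fails the scope.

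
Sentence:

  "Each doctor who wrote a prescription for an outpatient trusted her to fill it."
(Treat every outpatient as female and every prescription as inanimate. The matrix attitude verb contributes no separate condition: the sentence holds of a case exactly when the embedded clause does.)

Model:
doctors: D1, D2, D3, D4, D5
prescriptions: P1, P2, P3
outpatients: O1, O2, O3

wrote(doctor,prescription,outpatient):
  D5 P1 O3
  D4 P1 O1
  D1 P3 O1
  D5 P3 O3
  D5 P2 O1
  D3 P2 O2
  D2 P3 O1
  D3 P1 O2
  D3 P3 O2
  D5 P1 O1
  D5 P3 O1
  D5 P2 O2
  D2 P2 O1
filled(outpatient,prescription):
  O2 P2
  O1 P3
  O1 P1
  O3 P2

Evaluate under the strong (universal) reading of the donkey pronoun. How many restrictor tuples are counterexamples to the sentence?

"her" takes "an outpatient" as antecedent and "it" takes "a prescription"; both are donkey pronouns co-varying with the restrictor.
Strong reading: for every (d,p,o) with wrote(d,p,o), filled(o,p).
Restrictor triples: (D1,P3,O1)→filled(O1,P3) ✓  (D2,P2,O1)→filled(O1,P2) ✗  (D2,P3,O1)→filled(O1,P3) ✓  (D3,P1,O2)→filled(O2,P1) ✗  (D3,P2,O2)→filled(O2,P2) ✓  (D3,P3,O2)→filled(O2,P3) ✗  (D4,P1,O1)→filled(O1,P1) ✓  (D5,P1,O1)→filled(O1,P1) ✓  (D5,P1,O3)→filled(O3,P1) ✗  (D5,P2,O1)→filled(O1,P2) ✗  (D5,P2,O2)→filled(O2,P2) ✓  (D5,P3,O1)→filled(O1,P3) ✓  (D5,P3,O3)→filled(O3,P3) ✗
Counterexamples (restrictor triples failing the scope): 6.

6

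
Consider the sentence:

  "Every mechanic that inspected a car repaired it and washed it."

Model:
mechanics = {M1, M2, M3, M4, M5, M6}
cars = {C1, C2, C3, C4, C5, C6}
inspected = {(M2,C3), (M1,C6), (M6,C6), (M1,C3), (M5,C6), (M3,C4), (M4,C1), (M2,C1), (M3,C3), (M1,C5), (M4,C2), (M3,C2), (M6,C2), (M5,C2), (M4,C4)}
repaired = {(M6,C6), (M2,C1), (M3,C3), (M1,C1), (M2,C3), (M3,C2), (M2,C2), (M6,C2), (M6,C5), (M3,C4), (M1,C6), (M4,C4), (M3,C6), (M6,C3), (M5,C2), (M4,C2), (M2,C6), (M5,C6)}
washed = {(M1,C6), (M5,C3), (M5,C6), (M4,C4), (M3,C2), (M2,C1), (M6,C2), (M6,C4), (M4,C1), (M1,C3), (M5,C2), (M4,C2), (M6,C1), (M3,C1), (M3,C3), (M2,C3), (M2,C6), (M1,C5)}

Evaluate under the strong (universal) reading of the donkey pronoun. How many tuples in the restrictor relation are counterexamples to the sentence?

5

"it" takes "a car" as antecedent — a donkey pronoun bound across the clause boundary.
Strong reading: for every (m,c) with inspected(m,c), repaired(m,c) ∧ washed(m,c).
Restrictor pairs: (M1,C3) ✗  (M1,C5) ✗  (M1,C6) ✓  (M2,C1) ✓  (M2,C3) ✓  (M3,C2) ✓  (M3,C3) ✓  (M3,C4) ✗  (M4,C1) ✗  (M4,C2) ✓  (M4,C4) ✓  (M5,C2) ✓  (M5,C6) ✓  (M6,C2) ✓  (M6,C6) ✗
Counterexamples (restrictor pairs failing the scope): 5.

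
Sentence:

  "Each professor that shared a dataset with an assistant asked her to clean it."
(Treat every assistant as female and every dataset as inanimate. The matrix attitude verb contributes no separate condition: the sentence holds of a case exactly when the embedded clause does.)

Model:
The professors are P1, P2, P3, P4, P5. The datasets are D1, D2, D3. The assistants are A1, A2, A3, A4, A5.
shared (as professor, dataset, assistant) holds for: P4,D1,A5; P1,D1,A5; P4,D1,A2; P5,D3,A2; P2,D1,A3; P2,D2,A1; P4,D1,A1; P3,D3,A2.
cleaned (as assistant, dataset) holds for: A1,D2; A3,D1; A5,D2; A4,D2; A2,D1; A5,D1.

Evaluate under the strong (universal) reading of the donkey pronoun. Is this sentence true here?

"her" takes "an assistant" as antecedent and "it" takes "a dataset"; both are donkey pronouns co-varying with the restrictor.
Strong reading: for every (p,d,a) with shared(p,d,a), cleaned(a,d).
Restrictor triples: (P1,D1,A5)→cleaned(A5,D1) ✓  (P2,D1,A3)→cleaned(A3,D1) ✓  (P2,D2,A1)→cleaned(A1,D2) ✓  (P3,D3,A2)→cleaned(A2,D3) ✗  (P4,D1,A1)→cleaned(A1,D1) ✗  (P4,D1,A2)→cleaned(A2,D1) ✓  (P4,D1,A5)→cleaned(A5,D1) ✓  (P5,D3,A2)→cleaned(A2,D3) ✗
Counterexample: (P3,D3,A2) — cleaned(A2,D3) does not hold.

False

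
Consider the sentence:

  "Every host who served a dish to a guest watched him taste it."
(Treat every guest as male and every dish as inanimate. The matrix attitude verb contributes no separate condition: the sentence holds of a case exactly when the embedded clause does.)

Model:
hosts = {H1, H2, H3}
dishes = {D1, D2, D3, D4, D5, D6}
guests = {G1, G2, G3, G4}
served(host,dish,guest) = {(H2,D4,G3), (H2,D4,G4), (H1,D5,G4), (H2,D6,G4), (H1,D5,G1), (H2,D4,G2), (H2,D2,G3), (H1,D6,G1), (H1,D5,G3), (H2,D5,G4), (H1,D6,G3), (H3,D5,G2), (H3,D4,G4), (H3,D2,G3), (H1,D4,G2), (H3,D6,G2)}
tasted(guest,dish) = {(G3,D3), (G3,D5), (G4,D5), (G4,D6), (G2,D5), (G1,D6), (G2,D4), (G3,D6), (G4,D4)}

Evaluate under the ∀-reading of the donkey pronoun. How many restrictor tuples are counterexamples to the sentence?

"him" takes "a guest" as antecedent and "it" takes "a dish"; both are donkey pronouns co-varying with the restrictor.
Strong reading: for every (h,d,g) with served(h,d,g), tasted(g,d).
Restrictor triples: (H1,D4,G2)→tasted(G2,D4) ✓  (H1,D5,G1)→tasted(G1,D5) ✗  (H1,D5,G3)→tasted(G3,D5) ✓  (H1,D5,G4)→tasted(G4,D5) ✓  (H1,D6,G1)→tasted(G1,D6) ✓  (H1,D6,G3)→tasted(G3,D6) ✓  (H2,D2,G3)→tasted(G3,D2) ✗  (H2,D4,G2)→tasted(G2,D4) ✓  (H2,D4,G3)→tasted(G3,D4) ✗  (H2,D4,G4)→tasted(G4,D4) ✓  (H2,D5,G4)→tasted(G4,D5) ✓  (H2,D6,G4)→tasted(G4,D6) ✓  (H3,D2,G3)→tasted(G3,D2) ✗  (H3,D4,G4)→tasted(G4,D4) ✓  (H3,D5,G2)→tasted(G2,D5) ✓  (H3,D6,G2)→tasted(G2,D6) ✗
Counterexamples (restrictor triples failing the scope): 5.

5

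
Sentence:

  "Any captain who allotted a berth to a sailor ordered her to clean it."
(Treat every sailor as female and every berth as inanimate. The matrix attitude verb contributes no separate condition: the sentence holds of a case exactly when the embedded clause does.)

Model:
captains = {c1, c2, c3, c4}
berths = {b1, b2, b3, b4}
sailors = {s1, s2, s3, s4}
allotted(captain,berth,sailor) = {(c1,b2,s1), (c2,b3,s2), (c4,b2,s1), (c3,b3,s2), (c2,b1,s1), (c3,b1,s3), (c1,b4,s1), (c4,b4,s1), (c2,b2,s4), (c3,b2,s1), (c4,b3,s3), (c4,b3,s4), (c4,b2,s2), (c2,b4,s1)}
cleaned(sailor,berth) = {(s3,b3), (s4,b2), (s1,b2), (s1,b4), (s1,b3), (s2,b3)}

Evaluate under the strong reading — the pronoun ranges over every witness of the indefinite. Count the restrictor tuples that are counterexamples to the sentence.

4

"her" takes "a sailor" as antecedent and "it" takes "a berth"; both are donkey pronouns co-varying with the restrictor.
Strong reading: for every (c,b,s) with allotted(c,b,s), cleaned(s,b).
Restrictor triples: (c1,b2,s1)→cleaned(s1,b2) ✓  (c1,b4,s1)→cleaned(s1,b4) ✓  (c2,b1,s1)→cleaned(s1,b1) ✗  (c2,b2,s4)→cleaned(s4,b2) ✓  (c2,b3,s2)→cleaned(s2,b3) ✓  (c2,b4,s1)→cleaned(s1,b4) ✓  (c3,b1,s3)→cleaned(s3,b1) ✗  (c3,b2,s1)→cleaned(s1,b2) ✓  (c3,b3,s2)→cleaned(s2,b3) ✓  (c4,b2,s1)→cleaned(s1,b2) ✓  (c4,b2,s2)→cleaned(s2,b2) ✗  (c4,b3,s3)→cleaned(s3,b3) ✓  (c4,b3,s4)→cleaned(s4,b3) ✗  (c4,b4,s1)→cleaned(s1,b4) ✓
Counterexamples (restrictor triples failing the scope): 4.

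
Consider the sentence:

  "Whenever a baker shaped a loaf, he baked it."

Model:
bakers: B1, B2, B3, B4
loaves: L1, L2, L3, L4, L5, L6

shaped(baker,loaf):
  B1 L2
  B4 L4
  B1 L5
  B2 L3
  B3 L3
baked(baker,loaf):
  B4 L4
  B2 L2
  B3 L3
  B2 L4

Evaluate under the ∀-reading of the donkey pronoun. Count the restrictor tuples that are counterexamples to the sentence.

"it" takes "a loaf" as antecedent — a donkey pronoun bound across the clause boundary.
Strong reading: for every (b,l) with shaped(b,l), baked(b,l).
Restrictor pairs: (B1,L2) ✗  (B1,L5) ✗  (B2,L3) ✗  (B3,L3) ✓  (B4,L4) ✓
Counterexamples (restrictor pairs failing the scope): 3.

3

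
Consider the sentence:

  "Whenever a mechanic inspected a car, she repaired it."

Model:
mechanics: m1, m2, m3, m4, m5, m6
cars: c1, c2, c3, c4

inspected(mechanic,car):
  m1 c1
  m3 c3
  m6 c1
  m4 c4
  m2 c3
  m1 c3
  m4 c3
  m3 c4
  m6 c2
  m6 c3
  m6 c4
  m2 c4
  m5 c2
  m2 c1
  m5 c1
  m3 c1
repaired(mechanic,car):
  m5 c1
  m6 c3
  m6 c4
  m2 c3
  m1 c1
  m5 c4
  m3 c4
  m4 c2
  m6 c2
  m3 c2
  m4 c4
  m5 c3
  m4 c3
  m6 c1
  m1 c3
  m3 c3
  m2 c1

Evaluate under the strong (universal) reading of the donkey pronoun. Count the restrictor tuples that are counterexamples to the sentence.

3

"it" takes "a car" as antecedent — a donkey pronoun bound across the clause boundary.
Strong reading: for every (m,c) with inspected(m,c), repaired(m,c).
Restrictor pairs: (m1,c1) ✓  (m1,c3) ✓  (m2,c1) ✓  (m2,c3) ✓  (m2,c4) ✗  (m3,c1) ✗  (m3,c3) ✓  (m3,c4) ✓  (m4,c3) ✓  (m4,c4) ✓  (m5,c1) ✓  (m5,c2) ✗  (m6,c1) ✓  (m6,c2) ✓  (m6,c3) ✓  (m6,c4) ✓
Counterexamples (restrictor pairs failing the scope): 3.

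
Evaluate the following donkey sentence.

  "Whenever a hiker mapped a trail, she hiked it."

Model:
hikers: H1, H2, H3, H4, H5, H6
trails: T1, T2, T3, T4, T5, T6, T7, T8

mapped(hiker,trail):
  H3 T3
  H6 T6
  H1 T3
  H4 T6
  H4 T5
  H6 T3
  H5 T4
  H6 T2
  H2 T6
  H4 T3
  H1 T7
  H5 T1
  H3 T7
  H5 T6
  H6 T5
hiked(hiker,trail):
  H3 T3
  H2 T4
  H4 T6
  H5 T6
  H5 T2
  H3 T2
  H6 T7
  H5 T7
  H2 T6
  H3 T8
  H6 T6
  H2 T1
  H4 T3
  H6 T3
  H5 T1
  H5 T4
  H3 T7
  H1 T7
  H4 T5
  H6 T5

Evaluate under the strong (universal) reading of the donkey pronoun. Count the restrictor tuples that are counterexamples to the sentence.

"it" takes "a trail" as antecedent — a donkey pronoun bound across the clause boundary.
Strong reading: for every (h,t) with mapped(h,t), hiked(h,t).
Restrictor pairs: (H1,T3) ✗  (H1,T7) ✓  (H2,T6) ✓  (H3,T3) ✓  (H3,T7) ✓  (H4,T3) ✓  (H4,T5) ✓  (H4,T6) ✓  (H5,T1) ✓  (H5,T4) ✓  (H5,T6) ✓  (H6,T2) ✗  (H6,T3) ✓  (H6,T5) ✓  (H6,T6) ✓
Counterexamples (restrictor pairs failing the scope): 2.

2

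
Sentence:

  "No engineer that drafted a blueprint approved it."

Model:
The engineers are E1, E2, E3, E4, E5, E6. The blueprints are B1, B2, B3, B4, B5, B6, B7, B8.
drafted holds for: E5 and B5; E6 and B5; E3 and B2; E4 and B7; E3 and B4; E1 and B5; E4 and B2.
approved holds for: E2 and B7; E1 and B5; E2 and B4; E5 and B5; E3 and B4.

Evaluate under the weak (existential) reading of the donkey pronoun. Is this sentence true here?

"it" takes "a blueprint" as antecedent — a donkey pronoun bound across the clause boundary.
Truth condition: for no (e,b) with drafted(e,b) does approved(e,b) hold.
Restrictor pairs — does the scope hold? (E1,B5):holds  (E3,B2):fails  (E3,B4):holds  (E4,B2):fails  (E4,B7):fails  (E5,B5):holds  (E6,B5):fails
Scope holds for 3 pair(s), so the sentence is false.

False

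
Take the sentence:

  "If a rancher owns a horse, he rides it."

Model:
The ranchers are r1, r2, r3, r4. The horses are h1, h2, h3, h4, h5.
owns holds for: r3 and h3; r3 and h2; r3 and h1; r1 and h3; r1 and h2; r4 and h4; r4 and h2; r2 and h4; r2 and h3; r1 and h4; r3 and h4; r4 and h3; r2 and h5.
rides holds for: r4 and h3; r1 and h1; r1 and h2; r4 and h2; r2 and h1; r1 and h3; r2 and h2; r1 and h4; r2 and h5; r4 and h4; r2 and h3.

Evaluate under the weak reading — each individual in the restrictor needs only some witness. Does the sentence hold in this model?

"it" takes "a horse" as antecedent — a donkey pronoun bound across the clause boundary.
Weak reading: every rancher r with some owns-horse has at least one owns-horse h such that rides(r,h).
Per rancher: r1:✓  r2:✓  r3:✗  r4:✓
r3 has no witness among its owns-horses.

False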